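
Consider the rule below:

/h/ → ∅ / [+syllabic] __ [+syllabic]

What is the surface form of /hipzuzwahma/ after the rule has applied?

No segment of /hipzuzwahma/ meets the structural description of the rule, so the form surfaces unchanged.

hipzuzwahma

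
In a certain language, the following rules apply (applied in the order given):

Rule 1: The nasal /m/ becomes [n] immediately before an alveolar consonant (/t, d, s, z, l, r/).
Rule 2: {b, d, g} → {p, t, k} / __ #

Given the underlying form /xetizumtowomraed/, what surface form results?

xetizuntowonraet

Rule 1 (nasal place assimilation): /m/ precedes the alveolar consonant /t/, so it assimilates in place to [n]. /m/ precedes the alveolar consonant /r/, so it assimilates in place to [n]. /xetizumtowomraed/ → xetizuntowonraed.
Rule 2 (final devoicing): /d/ is a voiced stop in word-final position, so it devoices to [t]. /xetizuntowonraed/ → xetizuntowonraet.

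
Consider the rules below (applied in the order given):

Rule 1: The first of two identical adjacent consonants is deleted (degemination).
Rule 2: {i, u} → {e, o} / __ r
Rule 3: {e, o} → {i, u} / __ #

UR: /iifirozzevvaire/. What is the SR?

iiferozevaeri

Rule 1 (degemination): /zz/ is a geminate; the first /z/ deletes. /vv/ is a geminate; the first /v/ deletes. /iifirozzevvaire/ → iifirozevaire.
Rule 2 (pre-rhotic lowering): /i/ is a high vowel immediately before /r/, so it lowers to [e]. /i/ is a high vowel immediately before /r/, so it lowers to [e]. /iifirozevaire/ → iiferozevaere.
Rule 3 (final vowel raising): /e/ is a mid vowel in word-final position, so it raises to [i]. /iiferozevaere/ → iiferozevaeri.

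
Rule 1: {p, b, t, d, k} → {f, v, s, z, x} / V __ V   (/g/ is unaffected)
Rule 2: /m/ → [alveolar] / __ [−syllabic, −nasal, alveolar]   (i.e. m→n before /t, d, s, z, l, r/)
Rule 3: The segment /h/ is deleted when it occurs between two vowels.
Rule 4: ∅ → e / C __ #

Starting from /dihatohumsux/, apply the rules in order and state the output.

Rule 1 (intervocalic spirantization): /t/ is a stop between vowels /a/ and /o/, so it spirantizes to the fricative [s]. /dihatohumsux/ → dihasohumsux.
Rule 2 (nasal place assimilation): /m/ precedes the alveolar consonant /s/, so it assimilates in place to [n]. /dihasohumsux/ → dihasohunsux.
Rule 3 (intervocalic h-deletion): /h/ occurs between vowels /i/ and /a/, so it deletes. /h/ occurs between vowels /o/ and /u/, so it deletes. /dihasohunsux/ → diasounsux.
Rule 4 (final e-epenthesis): the form ends in the consonant /x/, so [e] is inserted word-finally. /diasounsux/ → diasounsuxe.

diasounsuxe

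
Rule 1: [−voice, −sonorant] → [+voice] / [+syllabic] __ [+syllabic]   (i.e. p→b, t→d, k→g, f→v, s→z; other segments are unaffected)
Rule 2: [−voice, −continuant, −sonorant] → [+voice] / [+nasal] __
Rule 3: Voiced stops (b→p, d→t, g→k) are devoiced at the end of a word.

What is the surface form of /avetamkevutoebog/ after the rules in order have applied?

Rule 1 (intervocalic voicing): /t/ is a voiceless obstruent between vowels /e/ and /a/, so it voices to [d]. /t/ is a voiceless obstruent between vowels /u/ and /o/, so it voices to [d]. /avetamkevutoebog/ → avedamkevudoebog.
Rule 2 (post-nasal voicing): /k/ is a voiceless stop immediately after the nasal /m/, so it voices to [g]. /avedamkevudoebog/ → avedamgevudoebog.
Rule 3 (final devoicing): /g/ is a voiced stop in word-final position, so it devoices to [k]. /avedamgevudoebog/ → avedamgevudoebok.

avedamgevudoebok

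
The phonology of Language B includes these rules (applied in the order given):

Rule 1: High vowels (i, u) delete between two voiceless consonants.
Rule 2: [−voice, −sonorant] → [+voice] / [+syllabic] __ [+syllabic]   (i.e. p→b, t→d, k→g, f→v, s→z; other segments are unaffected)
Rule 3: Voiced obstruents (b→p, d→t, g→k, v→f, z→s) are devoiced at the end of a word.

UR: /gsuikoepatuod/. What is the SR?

gsuigoebaduot

Rule 1 (high vowel syncope): no segment meets the environment; /gsuikoepatuod/ is unchanged.
Rule 2 (intervocalic voicing): /k/ is a voiceless obstruent between vowels /i/ and /o/, so it voices to [g]. /p/ is a voiceless obstruent between vowels /e/ and /a/, so it voices to [b]. /t/ is a voiceless obstruent between vowels /a/ and /u/, so it voices to [d]. /gsuikoepatuod/ → gsuigoebaduod.
Rule 3 (final devoicing): /d/ is a voiced obstruent in word-final position, so it devoices to [t]. /gsuigoebaduod/ → gsuigoebaduot.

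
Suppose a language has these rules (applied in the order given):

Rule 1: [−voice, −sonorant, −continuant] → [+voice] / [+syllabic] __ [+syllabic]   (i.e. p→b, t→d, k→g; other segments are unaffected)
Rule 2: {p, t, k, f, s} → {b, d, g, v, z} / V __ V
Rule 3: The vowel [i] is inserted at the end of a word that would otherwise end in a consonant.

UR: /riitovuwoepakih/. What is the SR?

riidovuwoebagihi

Rule 1 (intervocalic voicing): /t/ is a voiceless stop between vowels /i/ and /o/, so it voices to [d]. /p/ is a voiceless stop between vowels /e/ and /a/, so it voices to [b]. /k/ is a voiceless stop between vowels /a/ and /i/, so it voices to [g]. /riitovuwoepakih/ → riidovuwoebagih.
Rule 2 (intervocalic voicing): no segment meets the environment; /riidovuwoebagih/ is unchanged.
Rule 3 (final i-epenthesis): the form ends in the consonant /h/, so [i] is inserted word-finally. /riidovuwoebagih/ → riidovuwoebagihi.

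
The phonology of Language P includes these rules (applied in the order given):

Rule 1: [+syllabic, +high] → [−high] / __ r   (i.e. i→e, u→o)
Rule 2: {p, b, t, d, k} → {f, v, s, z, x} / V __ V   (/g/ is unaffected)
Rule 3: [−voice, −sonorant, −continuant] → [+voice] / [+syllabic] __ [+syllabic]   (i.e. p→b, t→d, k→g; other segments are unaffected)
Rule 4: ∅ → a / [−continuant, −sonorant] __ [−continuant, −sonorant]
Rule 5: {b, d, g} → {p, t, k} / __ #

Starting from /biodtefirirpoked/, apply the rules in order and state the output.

biodatefererpoxet

Rule 1 (pre-rhotic lowering): /i/ is a high vowel immediately before /r/, so it lowers to [e]. /i/ is a high vowel immediately before /r/, so it lowers to [e]. /biodtefirirpoked/ → biodtefererpoked.
Rule 2 (intervocalic spirantization): /k/ is a stop between vowels /o/ and /e/, so it spirantizes to the fricative [x]. /biodtefererpoked/ → biodtefererpoxed.
Rule 3 (intervocalic voicing): no segment meets the environment; /biodtefererpoxed/ is unchanged.
Rule 4 (stop-cluster a-epenthesis): /d/ and /t/ form a stop–stop cluster, so [a] is inserted between them. /biodtefererpoxed/ → biodatefererpoxed.
Rule 5 (final devoicing): /d/ is a voiced stop in word-final position, so it devoices to [t]. /biodatefererpoxed/ → biodatefererpoxet.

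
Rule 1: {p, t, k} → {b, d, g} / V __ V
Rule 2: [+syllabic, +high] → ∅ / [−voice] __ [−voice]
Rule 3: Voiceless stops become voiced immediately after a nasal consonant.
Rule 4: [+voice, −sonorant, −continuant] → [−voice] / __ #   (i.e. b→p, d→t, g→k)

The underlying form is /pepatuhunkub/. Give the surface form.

pebaduhungup

Rule 1 (intervocalic voicing): /p/ is a voiceless stop between vowels /e/ and /a/, so it voices to [b]. /t/ is a voiceless stop between vowels /a/ and /u/, so it voices to [d]. /pepatuhunkub/ → pebaduhunkub.
Rule 2 (high vowel syncope): no segment meets the environment; /pebaduhunkub/ is unchanged.
Rule 3 (post-nasal voicing): /k/ is a voiceless stop immediately after the nasal /n/, so it voices to [g]. /pebaduhunkub/ → pebaduhungub.
Rule 4 (final devoicing): /b/ is a voiced stop in word-final position, so it devoices to [p]. /pebaduhungub/ → pebaduhungup.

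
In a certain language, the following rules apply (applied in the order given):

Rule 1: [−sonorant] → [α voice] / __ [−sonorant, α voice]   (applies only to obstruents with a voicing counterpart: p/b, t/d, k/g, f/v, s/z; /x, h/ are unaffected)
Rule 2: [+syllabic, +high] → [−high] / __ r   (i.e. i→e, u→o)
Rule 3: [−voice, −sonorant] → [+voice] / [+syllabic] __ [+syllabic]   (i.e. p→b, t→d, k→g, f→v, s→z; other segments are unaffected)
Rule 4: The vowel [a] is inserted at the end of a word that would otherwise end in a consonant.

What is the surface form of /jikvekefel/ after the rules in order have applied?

Rule 1 (regressive voicing assimilation): /k/ precedes the voiced obstruent /v/, so it voices to [g] by assimilation. /jikvekefel/ → jigvekefel.
Rule 2 (pre-rhotic lowering): no segment meets the environment; /jigvekefel/ is unchanged.
Rule 3 (intervocalic voicing): /k/ is a voiceless obstruent between vowels /e/ and /e/, so it voices to [g]. /f/ is a voiceless obstruent between vowels /e/ and /e/, so it voices to [v]. /jigvekefel/ → jigvegevel.
Rule 4 (final a-epenthesis): the form ends in the consonant /l/, so [a] is inserted word-finally. /jigvegevel/ → jigvegevela.

jigvegevela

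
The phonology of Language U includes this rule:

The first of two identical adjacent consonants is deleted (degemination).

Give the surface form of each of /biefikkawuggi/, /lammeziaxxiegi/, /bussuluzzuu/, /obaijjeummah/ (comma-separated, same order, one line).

/biefikkawuggi/: /kk/ is a geminate; the first /k/ deletes. /gg/ is a geminate; the first /g/ deletes. → [biefikawugi].
/lammeziaxxiegi/: /mm/ is a geminate; the first /m/ deletes. /xx/ is a geminate; the first /x/ deletes. → [lameziaxiegi].
/bussuluzzuu/: /ss/ is a geminate; the first /s/ deletes. /zz/ is a geminate; the first /z/ deletes. → [busuluzuu].
/obaijjeummah/: /jj/ is a geminate; the first /j/ deletes. /mm/ is a geminate; the first /m/ deletes. → [obaijeumah].

biefikawugi, lameziaxiegi, busuluzuu, obaijeumah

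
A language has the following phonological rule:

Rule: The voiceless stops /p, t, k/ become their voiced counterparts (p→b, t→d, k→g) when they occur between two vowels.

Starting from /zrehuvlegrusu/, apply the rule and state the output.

zrehuvlegrusu

No segment of /zrehuvlegrusu/ meets the structural description of the rule, so the form surfaces unchanged.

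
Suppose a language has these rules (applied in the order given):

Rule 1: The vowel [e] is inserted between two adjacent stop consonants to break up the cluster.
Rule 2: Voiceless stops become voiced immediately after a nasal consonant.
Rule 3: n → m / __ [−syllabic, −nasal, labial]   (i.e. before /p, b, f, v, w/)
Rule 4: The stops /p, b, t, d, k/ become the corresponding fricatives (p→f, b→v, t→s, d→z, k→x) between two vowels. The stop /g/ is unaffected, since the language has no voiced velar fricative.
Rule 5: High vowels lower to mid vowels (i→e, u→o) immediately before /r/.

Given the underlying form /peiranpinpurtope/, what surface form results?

Rule 1 (stop-cluster e-epenthesis): no segment meets the environment; /peiranpinpurtope/ is unchanged.
Rule 2 (post-nasal voicing): /p/ is a voiceless stop immediately after the nasal /n/, so it voices to [b]. /p/ is a voiceless stop immediately after the nasal /n/, so it voices to [b]. /peiranpinpurtope/ → peiranbinburtope.
Rule 3 (nasal place assimilation): /n/ precedes the labial consonant /b/, so it assimilates in place to [m]. /n/ precedes the labial consonant /b/, so it assimilates in place to [m]. /peiranbinburtope/ → peirambimburtope.
Rule 4 (intervocalic spirantization): /p/ is a stop between vowels /o/ and /e/, so it spirantizes to the fricative [f]. /peirambimburtope/ → peirambimburtofe.
Rule 5 (pre-rhotic lowering): /i/ is a high vowel immediately before /r/, so it lowers to [e]. /u/ is a high vowel immediately before /r/, so it lowers to [o]. /peirambimburtofe/ → peerambimbortofe.

peerambimbortofe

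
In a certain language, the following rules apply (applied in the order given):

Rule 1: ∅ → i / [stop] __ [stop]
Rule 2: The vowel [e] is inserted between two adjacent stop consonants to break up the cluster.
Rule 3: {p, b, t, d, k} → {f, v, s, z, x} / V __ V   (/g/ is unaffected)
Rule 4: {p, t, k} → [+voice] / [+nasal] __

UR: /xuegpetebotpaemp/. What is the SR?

Rule 1 (stop-cluster i-epenthesis): /g/ and /p/ form a stop–stop cluster, so [i] is inserted between them. /t/ and /p/ form a stop–stop cluster, so [i] is inserted between them. /xuegpetebotpaemp/ → xuegipetebotipaemp.
Rule 2 (stop-cluster e-epenthesis): no segment meets the environment; /xuegipetebotipaemp/ is unchanged.
Rule 3 (intervocalic spirantization): /p/ is a stop between vowels /i/ and /e/, so it spirantizes to the fricative [f]. /t/ is a stop between vowels /e/ and /e/, so it spirantizes to the fricative [s]. /b/ is a stop between vowels /e/ and /o/, so it spirantizes to the fricative [v]. /t/ is a stop between vowels /o/ and /i/, so it spirantizes to the fricative [s]. /p/ is a stop between vowels /i/ and /a/, so it spirantizes to the fricative [f]. /xuegipetebotipaemp/ → xuegifesevosifaemp.
Rule 4 (post-nasal voicing): /p/ is a voiceless stop immediately after the nasal /m/, so it voices to [b]. /xuegifesevosifaemp/ → xuegifesevosifaemb.

xuegifesevosifaemb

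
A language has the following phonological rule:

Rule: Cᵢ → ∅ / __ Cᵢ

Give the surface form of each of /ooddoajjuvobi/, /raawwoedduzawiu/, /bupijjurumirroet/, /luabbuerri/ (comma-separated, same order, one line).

oodoajuvobi, raawoeduzawiu, bupijurumiroet, luabueri

/ooddoajjuvobi/: /dd/ is a geminate; the first /d/ deletes. /jj/ is a geminate; the first /j/ deletes. → [oodoajuvobi].
/raawwoedduzawiu/: /ww/ is a geminate; the first /w/ deletes. /dd/ is a geminate; the first /d/ deletes. → [raawoeduzawiu].
/bupijjurumirroet/: /jj/ is a geminate; the first /j/ deletes. /rr/ is a geminate; the first /r/ deletes. → [bupijurumiroet].
/luabbuerri/: /bb/ is a geminate; the first /b/ deletes. /rr/ is a geminate; the first /r/ deletes. → [luabueri].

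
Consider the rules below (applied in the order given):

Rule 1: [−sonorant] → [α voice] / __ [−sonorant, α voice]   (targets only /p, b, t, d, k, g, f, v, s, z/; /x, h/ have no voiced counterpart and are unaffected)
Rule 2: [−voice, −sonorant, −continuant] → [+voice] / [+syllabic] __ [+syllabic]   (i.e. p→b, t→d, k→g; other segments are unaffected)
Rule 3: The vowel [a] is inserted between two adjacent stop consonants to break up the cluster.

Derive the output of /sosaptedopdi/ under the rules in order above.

sosapatedobadi

Rule 1 (regressive voicing assimilation): /p/ precedes the voiced obstruent /d/, so it voices to [b] by assimilation. /sosaptedopdi/ → sosaptedobdi.
Rule 2 (intervocalic voicing): no segment meets the environment; /sosaptedobdi/ is unchanged.
Rule 3 (stop-cluster a-epenthesis): /p/ and /t/ form a stop–stop cluster, so [a] is inserted between them. /b/ and /d/ form a stop–stop cluster, so [a] is inserted between them. /sosaptedobdi/ → sosapatedobadi.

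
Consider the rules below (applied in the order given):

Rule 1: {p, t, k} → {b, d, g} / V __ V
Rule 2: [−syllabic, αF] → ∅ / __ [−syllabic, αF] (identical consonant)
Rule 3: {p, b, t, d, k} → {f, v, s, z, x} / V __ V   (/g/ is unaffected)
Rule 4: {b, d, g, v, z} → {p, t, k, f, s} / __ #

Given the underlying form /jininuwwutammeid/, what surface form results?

Rule 1 (intervocalic voicing): /t/ is a voiceless stop between vowels /u/ and /a/, so it voices to [d]. /jininuwwutammeid/ → jininuwwudammeid.
Rule 2 (degemination): /ww/ is a geminate; the first /w/ deletes. /mm/ is a geminate; the first /m/ deletes. /jininuwwudammeid/ → jininuwudameid.
Rule 3 (intervocalic spirantization): /d/ is a stop between vowels /u/ and /a/, so it spirantizes to the fricative [z]. /jininuwudameid/ → jininuwuzameid.
Rule 4 (final devoicing): /d/ is a voiced obstruent in word-final position, so it devoices to [t]. /jininuwuzameid/ → jininuwuzameit.

jininuwuzameit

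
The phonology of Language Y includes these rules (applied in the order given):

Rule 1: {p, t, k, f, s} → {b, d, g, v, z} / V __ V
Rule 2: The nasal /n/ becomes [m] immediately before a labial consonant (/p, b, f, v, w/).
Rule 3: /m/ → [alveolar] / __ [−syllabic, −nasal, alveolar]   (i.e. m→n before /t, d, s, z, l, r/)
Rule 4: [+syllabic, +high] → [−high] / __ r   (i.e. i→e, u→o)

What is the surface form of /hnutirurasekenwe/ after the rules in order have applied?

hnuderorazegemwe

Rule 1 (intervocalic voicing): /t/ is a voiceless obstruent between vowels /u/ and /i/, so it voices to [d]. /s/ is a voiceless obstruent between vowels /a/ and /e/, so it voices to [z]. /k/ is a voiceless obstruent between vowels /e/ and /e/, so it voices to [g]. /hnutirurasekenwe/ → hnudirurazegenwe.
Rule 2 (nasal place assimilation): /n/ precedes the labial consonant /w/, so it assimilates in place to [m]. /hnudirurazegenwe/ → hnudirurazegemwe.
Rule 3 (nasal place assimilation): no segment meets the environment; /hnudirurazegemwe/ is unchanged.
Rule 4 (pre-rhotic lowering): /i/ is a high vowel immediately before /r/, so it lowers to [e]. /u/ is a high vowel immediately before /r/, so it lowers to [o]. /hnudirurazegemwe/ → hnuderorazegemwe.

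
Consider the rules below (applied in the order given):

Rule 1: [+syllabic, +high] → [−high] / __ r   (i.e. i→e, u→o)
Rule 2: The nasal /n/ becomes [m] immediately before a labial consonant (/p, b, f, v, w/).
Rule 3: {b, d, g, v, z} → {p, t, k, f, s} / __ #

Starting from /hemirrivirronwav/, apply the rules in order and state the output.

hemerriverromwaf

Rule 1 (pre-rhotic lowering): /i/ is a high vowel immediately before /r/, so it lowers to [e]. /i/ is a high vowel immediately before /r/, so it lowers to [e]. /hemirrivirronwav/ → hemerriverronwav.
Rule 2 (nasal place assimilation): /n/ precedes the labial consonant /w/, so it assimilates in place to [m]. /hemerriverronwav/ → hemerriverromwav.
Rule 3 (final devoicing): /v/ is a voiced obstruent in word-final position, so it devoices to [f]. /hemerriverromwav/ → hemerriverromwaf.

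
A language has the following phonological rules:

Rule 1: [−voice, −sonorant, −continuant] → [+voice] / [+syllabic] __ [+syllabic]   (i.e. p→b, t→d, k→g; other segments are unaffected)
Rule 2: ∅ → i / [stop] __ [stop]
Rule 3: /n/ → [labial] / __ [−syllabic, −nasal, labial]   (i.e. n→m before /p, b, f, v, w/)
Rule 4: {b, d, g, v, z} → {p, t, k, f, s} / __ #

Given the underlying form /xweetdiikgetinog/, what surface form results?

xweetidiikigedinok

Rule 1 (intervocalic voicing): /t/ is a voiceless stop between vowels /e/ and /i/, so it voices to [d]. /xweetdiikgetinog/ → xweetdiikgedinog.
Rule 2 (stop-cluster i-epenthesis): /t/ and /d/ form a stop–stop cluster, so [i] is inserted between them. /k/ and /g/ form a stop–stop cluster, so [i] is inserted between them. /xweetdiikgedinog/ → xweetidiikigedinog.
Rule 3 (nasal place assimilation): no segment meets the environment; /xweetidiikigedinog/ is unchanged.
Rule 4 (final devoicing): /g/ is a voiced obstruent in word-final position, so it devoices to [k]. /xweetidiikigedinog/ → xweetidiikigedinok.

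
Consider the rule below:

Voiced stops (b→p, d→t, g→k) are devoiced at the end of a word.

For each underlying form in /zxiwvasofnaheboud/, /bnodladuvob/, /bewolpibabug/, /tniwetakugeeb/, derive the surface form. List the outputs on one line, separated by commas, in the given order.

/zxiwvasofnaheboud/: /d/ is a voiced stop in word-final position, so it devoices to [t]. → [zxiwvasofnahebout].
/bnodladuvob/: /b/ is a voiced stop in word-final position, so it devoices to [p]. → [bnodladuvop].
/bewolpibabug/: /g/ is a voiced stop in word-final position, so it devoices to [k]. → [bewolpibabuk].
/tniwetakugeeb/: /b/ is a voiced stop in word-final position, so it devoices to [p]. → [tniwetakugeep].

zxiwvasofnahebout, bnodladuvop, bewolpibabuk, tniwetakugeep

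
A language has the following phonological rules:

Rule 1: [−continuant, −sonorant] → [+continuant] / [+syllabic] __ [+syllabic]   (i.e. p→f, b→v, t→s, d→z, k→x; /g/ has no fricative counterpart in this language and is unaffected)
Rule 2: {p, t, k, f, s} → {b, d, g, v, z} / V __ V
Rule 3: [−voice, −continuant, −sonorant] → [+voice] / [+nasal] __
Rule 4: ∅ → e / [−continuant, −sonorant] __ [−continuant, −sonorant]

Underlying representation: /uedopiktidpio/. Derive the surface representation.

uezoviketidepio

Rule 1 (intervocalic spirantization): /d/ is a stop between vowels /e/ and /o/, so it spirantizes to the fricative [z]. /p/ is a stop between vowels /o/ and /i/, so it spirantizes to the fricative [f]. /uedopiktidpio/ → uezofiktidpio.
Rule 2 (intervocalic voicing): /f/ is a voiceless obstruent between vowels /o/ and /i/, so it voices to [v]. /uezofiktidpio/ → uezoviktidpio.
Rule 3 (post-nasal voicing): no segment meets the environment; /uezoviktidpio/ is unchanged.
Rule 4 (stop-cluster e-epenthesis): /k/ and /t/ form a stop–stop cluster, so [e] is inserted between them. /d/ and /p/ form a stop–stop cluster, so [e] is inserted between them. /uezoviktidpio/ → uezoviketidepio.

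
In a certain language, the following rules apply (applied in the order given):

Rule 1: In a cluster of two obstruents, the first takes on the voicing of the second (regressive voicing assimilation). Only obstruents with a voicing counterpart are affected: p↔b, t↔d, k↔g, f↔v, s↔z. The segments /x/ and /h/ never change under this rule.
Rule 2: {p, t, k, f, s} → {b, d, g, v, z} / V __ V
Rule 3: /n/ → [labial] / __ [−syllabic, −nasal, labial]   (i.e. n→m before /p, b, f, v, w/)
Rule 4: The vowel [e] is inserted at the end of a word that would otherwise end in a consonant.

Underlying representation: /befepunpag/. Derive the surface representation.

Rule 1 (regressive voicing assimilation): no segment meets the environment; /befepunpag/ is unchanged.
Rule 2 (intervocalic voicing): /f/ is a voiceless obstruent between vowels /e/ and /e/, so it voices to [v]. /p/ is a voiceless obstruent between vowels /e/ and /u/, so it voices to [b]. /befepunpag/ → bevebunpag.
Rule 3 (nasal place assimilation): /n/ precedes the labial consonant /p/, so it assimilates in place to [m]. /bevebunpag/ → bevebumpag.
Rule 4 (final e-epenthesis): the form ends in the consonant /g/, so [e] is inserted word-finally. /bevebumpag/ → bevebumpage.

bevebumpage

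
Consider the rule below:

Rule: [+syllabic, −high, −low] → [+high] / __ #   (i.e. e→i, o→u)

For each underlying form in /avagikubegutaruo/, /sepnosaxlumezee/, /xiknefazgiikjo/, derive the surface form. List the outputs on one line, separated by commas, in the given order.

/avagikubegutaruo/: /o/ is a mid vowel in word-final position, so it raises to [u]. → [avagikubegutaruu].
/sepnosaxlumezee/: /e/ is a mid vowel in word-final position, so it raises to [i]. → [sepnosaxlumezei].
/xiknefazgiikjo/: /o/ is a mid vowel in word-final position, so it raises to [u]. → [xiknefazgiikju].

avagikubegutaruu, sepnosaxlumezei, xiknefazgiikju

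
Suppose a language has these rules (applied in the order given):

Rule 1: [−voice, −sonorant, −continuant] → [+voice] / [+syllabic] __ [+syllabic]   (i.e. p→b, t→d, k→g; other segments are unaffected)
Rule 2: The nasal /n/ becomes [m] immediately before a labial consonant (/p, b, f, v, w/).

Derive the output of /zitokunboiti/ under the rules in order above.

zidogumboidi

Rule 1 (intervocalic voicing): /t/ is a voiceless stop between vowels /i/ and /o/, so it voices to [d]. /k/ is a voiceless stop between vowels /o/ and /u/, so it voices to [g]. /t/ is a voiceless stop between vowels /i/ and /i/, so it voices to [d]. /zitokunboiti/ → zidogunboidi.
Rule 2 (nasal place assimilation): /n/ precedes the labial consonant /b/, so it assimilates in place to [m]. /zidogunboidi/ → zidogumboidi.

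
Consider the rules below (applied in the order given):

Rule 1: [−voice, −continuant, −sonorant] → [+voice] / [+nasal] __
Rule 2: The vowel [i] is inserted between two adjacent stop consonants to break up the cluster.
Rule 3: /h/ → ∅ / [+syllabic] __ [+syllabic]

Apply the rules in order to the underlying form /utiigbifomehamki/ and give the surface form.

Rule 1 (post-nasal voicing): /k/ is a voiceless stop immediately after the nasal /m/, so it voices to [g]. /utiigbifomehamki/ → utiigbifomehamgi.
Rule 2 (stop-cluster i-epenthesis): /g/ and /b/ form a stop–stop cluster, so [i] is inserted between them. /utiigbifomehamgi/ → utiigibifomehamgi.
Rule 3 (intervocalic h-deletion): /h/ occurs between vowels /e/ and /a/, so it deletes. /utiigibifomehamgi/ → utiigibifomeamgi.

utiigibifomeamgi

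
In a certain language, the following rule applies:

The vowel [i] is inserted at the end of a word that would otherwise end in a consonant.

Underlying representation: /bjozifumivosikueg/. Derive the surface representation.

bjozifumivosikuegi

the form ends in the consonant /g/, so [i] is inserted word-finally.
Surface form: [bjozifumivosikuegi].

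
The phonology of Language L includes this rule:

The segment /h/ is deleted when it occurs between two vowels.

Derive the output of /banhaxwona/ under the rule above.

banhaxwona

No segment of /banhaxwona/ meets the structural description of the rule, so the form surfaces unchanged.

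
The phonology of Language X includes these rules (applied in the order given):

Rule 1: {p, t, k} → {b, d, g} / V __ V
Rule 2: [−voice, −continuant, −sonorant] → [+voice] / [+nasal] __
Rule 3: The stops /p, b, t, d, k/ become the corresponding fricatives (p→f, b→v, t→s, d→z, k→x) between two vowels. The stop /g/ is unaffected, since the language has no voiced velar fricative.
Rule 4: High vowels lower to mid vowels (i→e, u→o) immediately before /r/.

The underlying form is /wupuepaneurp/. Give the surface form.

Rule 1 (intervocalic voicing): /p/ is a voiceless stop between vowels /u/ and /u/, so it voices to [b]. /p/ is a voiceless stop between vowels /e/ and /a/, so it voices to [b]. /wupuepaneurp/ → wubuebaneurp.
Rule 2 (post-nasal voicing): no segment meets the environment; /wubuebaneurp/ is unchanged.
Rule 3 (intervocalic spirantization): /b/ is a stop between vowels /u/ and /u/, so it spirantizes to the fricative [v]. /b/ is a stop between vowels /e/ and /a/, so it spirantizes to the fricative [v]. /wubuebaneurp/ → wuvuevaneurp.
Rule 4 (pre-rhotic lowering): /u/ is a high vowel immediately before /r/, so it lowers to [o]. /wuvuevaneurp/ → wuvuevaneorp.

wuvuevaneorp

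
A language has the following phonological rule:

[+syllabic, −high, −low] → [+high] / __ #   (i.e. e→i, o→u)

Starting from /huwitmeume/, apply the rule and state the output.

huwitmeumi

/e/ is a mid vowel in word-final position, so it raises to [i].
Surface form: [huwitmeumi].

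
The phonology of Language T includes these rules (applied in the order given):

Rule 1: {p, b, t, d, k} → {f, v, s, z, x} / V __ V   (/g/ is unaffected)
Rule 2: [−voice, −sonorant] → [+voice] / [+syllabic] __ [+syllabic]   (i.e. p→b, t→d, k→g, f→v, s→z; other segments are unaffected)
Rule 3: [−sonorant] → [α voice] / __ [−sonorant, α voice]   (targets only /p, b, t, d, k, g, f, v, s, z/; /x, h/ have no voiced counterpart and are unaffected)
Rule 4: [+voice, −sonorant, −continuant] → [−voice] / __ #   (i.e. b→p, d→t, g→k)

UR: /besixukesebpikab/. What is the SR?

Rule 1 (intervocalic spirantization): /k/ is a stop between vowels /u/ and /e/, so it spirantizes to the fricative [x]. /k/ is a stop between vowels /i/ and /a/, so it spirantizes to the fricative [x]. /besixukesebpikab/ → besixuxesebpixab.
Rule 2 (intervocalic voicing): /s/ is a voiceless obstruent between vowels /e/ and /i/, so it voices to [z]. /s/ is a voiceless obstruent between vowels /e/ and /e/, so it voices to [z]. /besixuxesebpixab/ → bezixuxezebpixab.
Rule 3 (regressive voicing assimilation): /b/ precedes the voiceless obstruent /p/, so it devoices to [p] by assimilation. /bezixuxezebpixab/ → bezixuxezeppixab.
Rule 4 (final devoicing): /b/ is a voiced stop in word-final position, so it devoices to [p]. /bezixuxezeppixab/ → bezixuxezeppixap.

bezixuxezeppixap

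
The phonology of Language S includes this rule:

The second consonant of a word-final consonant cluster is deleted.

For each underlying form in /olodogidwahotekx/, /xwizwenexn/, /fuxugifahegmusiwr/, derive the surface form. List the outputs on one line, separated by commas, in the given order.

olodogidwahotek, xwizwenex, fuxugifahegmusiw

/olodogidwahotekx/: /x/ is the second consonant of a word-final cluster /kx/, so it deletes. → [olodogidwahotek].
/xwizwenexn/: /n/ is the second consonant of a word-final cluster /xn/, so it deletes. → [xwizwenex].
/fuxugifahegmusiwr/: /r/ is the second consonant of a word-final cluster /wr/, so it deletes. → [fuxugifahegmusiw].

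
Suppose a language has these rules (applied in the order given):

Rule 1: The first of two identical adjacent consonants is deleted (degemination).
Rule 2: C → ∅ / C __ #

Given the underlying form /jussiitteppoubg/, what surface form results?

jusiitepoub

Rule 1 (degemination): /ss/ is a geminate; the first /s/ deletes. /tt/ is a geminate; the first /t/ deletes. /pp/ is a geminate; the first /p/ deletes. /jussiitteppoubg/ → jusiitepoubg.
Rule 2 (final cluster simplification): /g/ is the second consonant of a word-final cluster /bg/, so it deletes. /jusiitepoubg/ → jusiitepoub.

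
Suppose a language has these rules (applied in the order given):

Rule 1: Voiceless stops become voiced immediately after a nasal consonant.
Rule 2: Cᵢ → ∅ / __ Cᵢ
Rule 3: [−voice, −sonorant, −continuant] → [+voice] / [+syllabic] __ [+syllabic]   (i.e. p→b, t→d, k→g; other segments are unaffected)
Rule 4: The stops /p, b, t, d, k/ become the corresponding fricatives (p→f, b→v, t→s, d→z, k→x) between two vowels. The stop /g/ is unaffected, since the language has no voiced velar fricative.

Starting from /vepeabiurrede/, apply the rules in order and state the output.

Rule 1 (post-nasal voicing): no segment meets the environment; /vepeabiurrede/ is unchanged.
Rule 2 (degemination): /rr/ is a geminate; the first /r/ deletes. /vepeabiurrede/ → vepeabiurede.
Rule 3 (intervocalic voicing): /p/ is a voiceless stop between vowels /e/ and /e/, so it voices to [b]. /vepeabiurede/ → vebeabiurede.
Rule 4 (intervocalic spirantization): /b/ is a stop between vowels /e/ and /e/, so it spirantizes to the fricative [v]. /b/ is a stop between vowels /a/ and /i/, so it spirantizes to the fricative [v]. /d/ is a stop between vowels /e/ and /e/, so it spirantizes to the fricative [z]. /vebeabiurede/ → veveaviureze.

veveaviureze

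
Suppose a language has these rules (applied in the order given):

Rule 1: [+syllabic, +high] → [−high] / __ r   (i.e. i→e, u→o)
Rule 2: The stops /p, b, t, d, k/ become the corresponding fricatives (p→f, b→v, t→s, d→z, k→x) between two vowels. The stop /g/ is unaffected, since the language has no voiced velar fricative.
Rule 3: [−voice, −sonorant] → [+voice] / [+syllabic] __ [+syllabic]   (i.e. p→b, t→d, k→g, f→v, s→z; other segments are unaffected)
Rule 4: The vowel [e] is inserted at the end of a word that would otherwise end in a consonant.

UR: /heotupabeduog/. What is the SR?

heozuvavezuoge

Rule 1 (pre-rhotic lowering): no segment meets the environment; /heotupabeduog/ is unchanged.
Rule 2 (intervocalic spirantization): /t/ is a stop between vowels /o/ and /u/, so it spirantizes to the fricative [s]. /p/ is a stop between vowels /u/ and /a/, so it spirantizes to the fricative [f]. /b/ is a stop between vowels /a/ and /e/, so it spirantizes to the fricative [v]. /d/ is a stop between vowels /e/ and /u/, so it spirantizes to the fricative [z]. /heotupabeduog/ → heosufavezuog.
Rule 3 (intervocalic voicing): /s/ is a voiceless obstruent between vowels /o/ and /u/, so it voices to [z]. /f/ is a voiceless obstruent between vowels /u/ and /a/, so it voices to [v]. /heosufavezuog/ → heozuvavezuog.
Rule 4 (final e-epenthesis): the form ends in the consonant /g/, so [e] is inserted word-finally. /heozuvavezuog/ → heozuvavezuoge.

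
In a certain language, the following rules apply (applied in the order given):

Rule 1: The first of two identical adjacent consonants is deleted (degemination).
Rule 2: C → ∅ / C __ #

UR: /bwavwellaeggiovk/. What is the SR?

bwavwelaegiov

Rule 1 (degemination): /ll/ is a geminate; the first /l/ deletes. /gg/ is a geminate; the first /g/ deletes. /bwavwellaeggiovk/ → bwavwelaegiovk.
Rule 2 (final cluster simplification): /k/ is the second consonant of a word-final cluster /vk/, so it deletes. /bwavwelaegiovk/ → bwavwelaegiov.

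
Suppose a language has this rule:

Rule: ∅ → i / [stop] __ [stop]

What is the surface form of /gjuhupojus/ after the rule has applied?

No segment of /gjuhupojus/ meets the structural description of the rule, so the form surfaces unchanged.

gjuhupojus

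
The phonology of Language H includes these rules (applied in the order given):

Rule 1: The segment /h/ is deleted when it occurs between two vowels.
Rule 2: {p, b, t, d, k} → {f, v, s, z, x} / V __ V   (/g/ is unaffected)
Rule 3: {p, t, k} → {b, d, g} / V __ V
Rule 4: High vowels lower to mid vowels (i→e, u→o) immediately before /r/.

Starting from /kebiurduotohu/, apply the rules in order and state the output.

keviorduosou

Rule 1 (intervocalic h-deletion): /h/ occurs between vowels /o/ and /u/, so it deletes. /kebiurduotohu/ → kebiurduotou.
Rule 2 (intervocalic spirantization): /b/ is a stop between vowels /e/ and /i/, so it spirantizes to the fricative [v]. /t/ is a stop between vowels /o/ and /o/, so it spirantizes to the fricative [s]. /kebiurduotou/ → keviurduosou.
Rule 3 (intervocalic voicing): no segment meets the environment; /keviurduosou/ is unchanged.
Rule 4 (pre-rhotic lowering): /u/ is a high vowel immediately before /r/, so it lowers to [o]. /keviurduosou/ → keviorduosou.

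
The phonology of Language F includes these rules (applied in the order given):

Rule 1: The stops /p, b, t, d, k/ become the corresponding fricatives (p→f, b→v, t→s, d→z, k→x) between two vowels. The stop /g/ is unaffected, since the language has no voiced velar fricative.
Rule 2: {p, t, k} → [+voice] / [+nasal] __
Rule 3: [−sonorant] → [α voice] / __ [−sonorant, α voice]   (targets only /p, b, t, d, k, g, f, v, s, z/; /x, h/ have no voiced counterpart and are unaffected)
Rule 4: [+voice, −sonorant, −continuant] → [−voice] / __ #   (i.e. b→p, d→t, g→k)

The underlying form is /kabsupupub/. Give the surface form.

kapsufufup

Rule 1 (intervocalic spirantization): /p/ is a stop between vowels /u/ and /u/, so it spirantizes to the fricative [f]. /p/ is a stop between vowels /u/ and /u/, so it spirantizes to the fricative [f]. /kabsupupub/ → kabsufufub.
Rule 2 (post-nasal voicing): no segment meets the environment; /kabsufufub/ is unchanged.
Rule 3 (regressive voicing assimilation): /b/ precedes the voiceless obstruent /s/, so it devoices to [p] by assimilation. /kabsufufub/ → kapsufufub.
Rule 4 (final devoicing): /b/ is a voiced stop in word-final position, so it devoices to [p]. /kapsufufub/ → kapsufufup.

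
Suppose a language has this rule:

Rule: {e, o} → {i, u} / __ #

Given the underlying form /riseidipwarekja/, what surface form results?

No segment of /riseidipwarekja/ meets the structural description of the rule, so the form surfaces unchanged.

riseidipwarekja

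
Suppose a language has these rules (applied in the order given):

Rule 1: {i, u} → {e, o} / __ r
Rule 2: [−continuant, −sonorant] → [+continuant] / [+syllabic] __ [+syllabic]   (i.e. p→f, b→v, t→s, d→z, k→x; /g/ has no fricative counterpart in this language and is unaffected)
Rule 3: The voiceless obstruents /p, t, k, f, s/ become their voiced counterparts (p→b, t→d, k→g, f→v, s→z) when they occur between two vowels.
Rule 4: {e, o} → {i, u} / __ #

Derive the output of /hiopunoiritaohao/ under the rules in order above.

Rule 1 (pre-rhotic lowering): /i/ is a high vowel immediately before /r/, so it lowers to [e]. /hiopunoiritaohao/ → hiopunoeritaohao.
Rule 2 (intervocalic spirantization): /p/ is a stop between vowels /o/ and /u/, so it spirantizes to the fricative [f]. /t/ is a stop between vowels /i/ and /a/, so it spirantizes to the fricative [s]. /hiopunoeritaohao/ → hiofunoerisaohao.
Rule 3 (intervocalic voicing): /f/ is a voiceless obstruent between vowels /o/ and /u/, so it voices to [v]. /s/ is a voiceless obstruent between vowels /i/ and /a/, so it voices to [z]. /hiofunoerisaohao/ → hiovunoerizaohao.
Rule 4 (final vowel raising): /o/ is a mid vowel in word-final position, so it raises to [u]. /hiovunoerizaohao/ → hiovunoerizaohau.

hiovunoerizaohau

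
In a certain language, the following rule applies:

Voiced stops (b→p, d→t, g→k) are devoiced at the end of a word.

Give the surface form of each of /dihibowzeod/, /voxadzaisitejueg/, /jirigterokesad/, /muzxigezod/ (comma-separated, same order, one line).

dihibowzeot, voxadzaisitejuek, jirigterokesat, muzxigezot

/dihibowzeod/: /d/ is a voiced stop in word-final position, so it devoices to [t]. → [dihibowzeot].
/voxadzaisitejueg/: /g/ is a voiced stop in word-final position, so it devoices to [k]. → [voxadzaisitejuek].
/jirigterokesad/: /d/ is a voiced stop in word-final position, so it devoices to [t]. → [jirigterokesat].
/muzxigezod/: /d/ is a voiced stop in word-final position, so it devoices to [t]. → [muzxigezot].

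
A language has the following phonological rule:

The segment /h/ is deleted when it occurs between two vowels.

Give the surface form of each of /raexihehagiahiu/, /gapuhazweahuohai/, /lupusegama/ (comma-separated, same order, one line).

raexieagiaiu, gapuazweauoai, lupusegama

/raexihehagiahiu/: /h/ occurs between vowels /i/ and /e/, so it deletes. /h/ occurs between vowels /e/ and /a/, so it deletes. /h/ occurs between vowels /a/ and /i/, so it deletes. → [raexieagiaiu].
/gapuhazweahuohai/: /h/ occurs between vowels /u/ and /a/, so it deletes. /h/ occurs between vowels /a/ and /u/, so it deletes. /h/ occurs between vowels /o/ and /a/, so it deletes. → [gapuazweauoai].
/lupusegama/: the rule's environment is not met; surfaces unchanged as [lupusegama].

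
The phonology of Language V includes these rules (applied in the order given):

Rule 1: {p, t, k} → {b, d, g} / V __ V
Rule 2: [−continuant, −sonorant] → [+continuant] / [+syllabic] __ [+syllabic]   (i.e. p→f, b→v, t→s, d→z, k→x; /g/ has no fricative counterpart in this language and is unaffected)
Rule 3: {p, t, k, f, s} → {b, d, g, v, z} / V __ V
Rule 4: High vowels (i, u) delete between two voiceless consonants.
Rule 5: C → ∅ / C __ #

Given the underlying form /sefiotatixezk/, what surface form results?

seviozazixez

Rule 1 (intervocalic voicing): /t/ is a voiceless stop between vowels /o/ and /a/, so it voices to [d]. /t/ is a voiceless stop between vowels /a/ and /i/, so it voices to [d]. /sefiotatixezk/ → sefiodadixezk.
Rule 2 (intervocalic spirantization): /d/ is a stop between vowels /o/ and /a/, so it spirantizes to the fricative [z]. /d/ is a stop between vowels /a/ and /i/, so it spirantizes to the fricative [z]. /sefiodadixezk/ → sefiozazixezk.
Rule 3 (intervocalic voicing): /f/ is a voiceless obstruent between vowels /e/ and /i/, so it voices to [v]. /sefiozazixezk/ → seviozazixezk.
Rule 4 (high vowel syncope): no segment meets the environment; /seviozazixezk/ is unchanged.
Rule 5 (final cluster simplification): /k/ is the second consonant of a word-final cluster /zk/, so it deletes. /seviozazixezk/ → seviozazixez.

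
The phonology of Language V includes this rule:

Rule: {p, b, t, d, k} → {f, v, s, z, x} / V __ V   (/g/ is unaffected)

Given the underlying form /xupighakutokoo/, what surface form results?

/p/ is a stop between vowels /u/ and /i/, so it spirantizes to the fricative [f].
/k/ is a stop between vowels /a/ and /u/, so it spirantizes to the fricative [x].
/t/ is a stop between vowels /u/ and /o/, so it spirantizes to the fricative [s].
/k/ is a stop between vowels /o/ and /o/, so it spirantizes to the fricative [x].
Surface form: [xufighaxusoxoo].

xufighaxusoxoo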